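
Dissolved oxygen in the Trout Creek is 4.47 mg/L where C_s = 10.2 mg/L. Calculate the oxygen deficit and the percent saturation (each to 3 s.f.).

D = C_s − C = 10.2 − 4.47 = 5.73 mg/L.
% saturation = 4.47/10.2 × 100 = 43.8 %.

D ≈ 5.73 mg/L; 43.8 % saturation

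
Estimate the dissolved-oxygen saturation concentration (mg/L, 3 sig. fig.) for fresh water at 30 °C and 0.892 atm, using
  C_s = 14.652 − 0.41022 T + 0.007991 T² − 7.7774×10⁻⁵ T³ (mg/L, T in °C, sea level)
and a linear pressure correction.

C_s ≈ 6.63 mg/L

At sea level: C_s = 14.652 − 0.41022×30 + 0.007991×30² − 7.7774×10⁻⁵×30³ = 7.437 mg/L.
Pressure correction: C_s' = 7.437 × 0.892 = 6.634 mg/L.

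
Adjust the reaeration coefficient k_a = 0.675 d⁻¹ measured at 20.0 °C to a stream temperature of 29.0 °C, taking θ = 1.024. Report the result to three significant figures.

k_a(T₂) = k_a(T₁) · θ^(T₂−T₁) = 0.675 × 1.024^(29.0−20.0)
= 0.675 × 1.024^9.00 = 0.675 × 1.238 = 0.8356 d⁻¹.

k_a ≈ 0.836 d⁻¹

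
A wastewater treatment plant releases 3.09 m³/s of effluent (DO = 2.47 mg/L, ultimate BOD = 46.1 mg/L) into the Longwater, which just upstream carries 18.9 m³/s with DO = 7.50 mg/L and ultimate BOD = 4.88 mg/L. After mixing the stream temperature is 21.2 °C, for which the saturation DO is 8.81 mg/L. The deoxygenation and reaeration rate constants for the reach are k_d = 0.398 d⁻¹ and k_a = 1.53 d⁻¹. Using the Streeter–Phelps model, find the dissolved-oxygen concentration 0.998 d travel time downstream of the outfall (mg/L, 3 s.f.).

DO ≈ 6.66 mg/L

Mixed DO = (18.9×7.50 + 3.09×2.47)/(18.9+3.09) = 149.4/21.99 = 6.793 mg/L.
Mixed L₀ = (18.9×4.88 + 3.09×46.1)/(21.99) = 234.7/21.99 = 10.67 mg/L.
Initial deficit D₀ = C_s − DO₀ = 8.81 − 6.793 = 2.017 mg/L.
D(0.998) = [0.398×10.67/(1.53−0.398)](e^(−0.398×0.998) − e^(−1.53×0.998)) + 2.017 e^(−1.53×0.998)
= 3.752 × (0.6722 − 0.2172) + 2.017 × 0.2172 = 2.145 mg/L.
DO = 8.81 − 2.145 = 6.665 mg/L.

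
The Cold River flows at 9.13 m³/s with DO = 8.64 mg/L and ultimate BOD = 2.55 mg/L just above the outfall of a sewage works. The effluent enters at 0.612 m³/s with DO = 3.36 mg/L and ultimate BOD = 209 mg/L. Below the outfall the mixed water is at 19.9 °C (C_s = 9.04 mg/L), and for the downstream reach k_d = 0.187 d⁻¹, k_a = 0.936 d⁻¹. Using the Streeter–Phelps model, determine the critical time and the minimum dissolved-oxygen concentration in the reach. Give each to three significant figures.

Mixed DO = (9.13×8.64 + 0.612×3.36)/(9.13+0.612) = 80.94/9.742 = 8.308 mg/L.
Mixed L₀ = (9.13×2.55 + 0.612×209)/(9.742) = 151.2/9.742 = 15.52 mg/L.
Initial deficit D₀ = C_s − DO₀ = 9.04 − 8.308 = 0.7317 mg/L.
t_c = (1/0.7490) ln[(0.936/0.187)(1 − 0.7317×0.7490/(0.187×15.52))] = 1.335 × ln(4.060) = 1.871 d.
D_c = (0.187/0.936) × 15.52 × e^(−0.187×1.871) = 0.1998 × 15.52 × 0.7048 = 2.185 mg/L.
Minimum DO = 9.04 − 2.185 = 6.855 mg/L.

t_c ≈ 1.87 d; minimum DO ≈ 6.85 mg/L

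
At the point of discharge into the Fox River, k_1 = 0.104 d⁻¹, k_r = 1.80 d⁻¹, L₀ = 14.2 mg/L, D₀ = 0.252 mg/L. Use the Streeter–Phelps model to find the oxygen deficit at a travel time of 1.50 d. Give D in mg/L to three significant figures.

D ≈ 0.703 mg/L

k_1 L₀/(k_r−k_1) = 0.104×14.2/(1.80−0.104) = 1.477/1.696 = 0.8708 mg/L.
e^(−k_1 t) = e^(−0.104×1.500) = 0.8556; e^(−k_r t) = e^(−1.80×1.500) = 0.06721.
D = 0.8708 × (0.8556 − 0.06721) + 0.252 × 0.06721 = 0.6865 + 0.01694 = 0.7034 mg/L.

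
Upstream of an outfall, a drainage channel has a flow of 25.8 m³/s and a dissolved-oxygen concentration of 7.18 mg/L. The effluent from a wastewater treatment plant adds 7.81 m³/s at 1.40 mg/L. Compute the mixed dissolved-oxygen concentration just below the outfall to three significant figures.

5.84 mg/L

Flow-weighted mixing: C = (Q_r C_r + Q_w C_w)/(Q_r + Q_w)
= (25.8×7.18 + 7.81×1.40)/(25.8 + 7.81) = 196.2/33.61 = 5.837 mg/L.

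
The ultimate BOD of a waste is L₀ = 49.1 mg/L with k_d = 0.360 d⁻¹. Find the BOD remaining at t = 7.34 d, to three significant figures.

L ≈ 3.50 mg/L

L_t = L₀ e^(−k_d t) = 49.1 × e^(−0.360×7.34) = 49.1 × 0.07119 = 3.495 mg/L.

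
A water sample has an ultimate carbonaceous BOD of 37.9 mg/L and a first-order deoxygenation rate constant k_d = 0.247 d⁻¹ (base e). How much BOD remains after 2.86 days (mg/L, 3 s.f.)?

L ≈ 18.7 mg/L

L_t = L₀ e^(−k_d t) = 37.9 × e^(−0.247×2.86) = 37.9 × 0.4934 = 18.70 mg/L.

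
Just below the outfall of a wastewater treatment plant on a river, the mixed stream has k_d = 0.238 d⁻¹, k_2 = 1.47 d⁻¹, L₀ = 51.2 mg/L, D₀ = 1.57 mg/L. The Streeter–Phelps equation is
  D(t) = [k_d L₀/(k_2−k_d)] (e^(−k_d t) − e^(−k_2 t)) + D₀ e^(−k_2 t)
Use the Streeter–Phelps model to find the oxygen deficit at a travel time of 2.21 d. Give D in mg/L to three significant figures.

k_d L₀/(k_2−k_d) = 0.238×51.2/(1.47−0.238) = 12.19/1.232 = 9.891 mg/L.
e^(−k_d t) = e^(−0.238×2.210) = 0.5910; e^(−k_2 t) = e^(−1.47×2.210) = 0.03882.
D = 9.891 × (0.5910 − 0.03882) + 1.57 × 0.03882 = 5.461 + 0.06095 = 5.522 mg/L.

D ≈ 5.52 mg/L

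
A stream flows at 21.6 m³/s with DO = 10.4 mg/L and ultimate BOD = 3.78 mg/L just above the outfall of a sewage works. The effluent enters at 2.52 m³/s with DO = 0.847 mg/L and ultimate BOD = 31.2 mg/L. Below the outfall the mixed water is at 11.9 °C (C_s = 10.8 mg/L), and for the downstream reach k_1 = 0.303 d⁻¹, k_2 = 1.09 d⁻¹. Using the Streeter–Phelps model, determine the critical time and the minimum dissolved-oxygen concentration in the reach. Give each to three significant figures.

t_c ≈ 0.622 d; minimum DO ≈ 9.27 mg/L

Mixed DO = (21.6×10.4 + 2.52×0.847)/(21.6+2.52) = 226.8/24.12 = 9.402 mg/L.
Mixed L₀ = (21.6×3.78 + 2.52×31.2)/(24.12) = 160.3/24.12 = 6.645 mg/L.
Initial deficit D₀ = C_s − DO₀ = 10.8 − 9.402 = 1.398 mg/L.
t_c = (1/0.7870) ln[(1.09/0.303)(1 − 1.398×0.7870/(0.303×6.645))] = 1.271 × ln(1.631) = 0.6219 d.
D_c = (0.303/1.09) × 6.645 × e^(−0.303×0.6219) = 0.2780 × 6.645 × 0.8282 = 1.530 mg/L.
Minimum DO = 10.8 − 1.530 = 9.270 mg/L.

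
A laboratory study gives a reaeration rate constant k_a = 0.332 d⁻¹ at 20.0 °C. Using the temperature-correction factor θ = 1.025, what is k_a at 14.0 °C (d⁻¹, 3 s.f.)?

k_a ≈ 0.286 d⁻¹

k_a(T₂) = k_a(T₁) · θ^(T₂−T₁) = 0.332 × 1.025^(14.0−20.0)
= 0.332 × 1.025^-6.00 = 0.332 × 0.8623 = 0.2863 d⁻¹.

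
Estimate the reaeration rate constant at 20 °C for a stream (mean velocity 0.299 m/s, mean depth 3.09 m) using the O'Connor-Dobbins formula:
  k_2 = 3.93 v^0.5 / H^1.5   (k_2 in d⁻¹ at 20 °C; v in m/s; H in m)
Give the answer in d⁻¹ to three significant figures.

k_2 = 3.93 × 0.299^0.5 / 3.09^1.5 = 3.93 × 0.5468 / 5.432 = 0.3956 d⁻¹.

k_2 ≈ 0.396 d⁻¹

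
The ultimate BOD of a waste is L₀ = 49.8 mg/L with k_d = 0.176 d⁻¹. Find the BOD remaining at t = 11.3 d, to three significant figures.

L_t = L₀ e^(−k_d t) = 49.8 × e^(−0.176×11.3) = 49.8 × 0.1369 = 6.816 mg/L.

L ≈ 6.82 mg/L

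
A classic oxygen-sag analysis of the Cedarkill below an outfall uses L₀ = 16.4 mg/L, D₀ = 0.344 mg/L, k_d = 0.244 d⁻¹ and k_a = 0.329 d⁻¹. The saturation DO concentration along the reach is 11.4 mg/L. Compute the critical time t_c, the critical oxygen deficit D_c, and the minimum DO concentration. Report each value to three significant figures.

With k_a/k_d = 1.348 and 1 − D₀(k_a−k_d)/(k_d L₀) = 0.9927,
t_c = ln(1.348 × 0.9927) / (0.329 − 0.244) = ln(1.339) / 0.08500 = 0.2916/0.08500 = 3.430 d.
L(t_c) = L₀ e^(−k_d t_c) = 16.4 × 0.4330 = 7.102 mg/L, and at the critical point k_a D_c = k_d L, so D_c = (0.244/0.329) × 7.102 = 5.267 mg/L.
Minimum DO = C_s − D_c = 11.4 − 5.267 = 6.133 mg/L.

t_c ≈ 3.43 d; D_c ≈ 5.27 mg/L; min DO ≈ 6.13 mg/L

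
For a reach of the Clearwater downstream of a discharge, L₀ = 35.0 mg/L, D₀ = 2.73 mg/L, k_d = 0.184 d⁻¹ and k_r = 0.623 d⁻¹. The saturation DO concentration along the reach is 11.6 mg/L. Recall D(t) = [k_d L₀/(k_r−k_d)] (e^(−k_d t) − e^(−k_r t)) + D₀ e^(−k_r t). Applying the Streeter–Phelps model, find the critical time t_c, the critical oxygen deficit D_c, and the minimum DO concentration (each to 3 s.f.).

t_c = [1/(k_r−k_d)] ln[(k_r/k_d)(1 − D₀(k_r−k_d)/(k_d L₀))]
= [1/(0.623−0.184)] ln[(0.623/0.184)(1 − 2.73×0.4390/(0.184×35.0))]
= (1/0.4390) ln[3.386 × 0.8139] = 2.278 × ln(2.756) = 2.278 × 1.014 = 2.309 d.
D_c = (k_d/k_r) L₀ e^(−k_d t_c) = (0.184/0.623) × 35.0 × e^(−0.184×2.309) = 0.2953 × 35.0 × 0.6539 = 6.759 mg/L.
Minimum DO = C_s − D_c = 11.6 − 6.759 = 4.841 mg/L.

t_c ≈ 2.31 d; D_c ≈ 6.76 mg/L; min DO ≈ 4.84 mg/L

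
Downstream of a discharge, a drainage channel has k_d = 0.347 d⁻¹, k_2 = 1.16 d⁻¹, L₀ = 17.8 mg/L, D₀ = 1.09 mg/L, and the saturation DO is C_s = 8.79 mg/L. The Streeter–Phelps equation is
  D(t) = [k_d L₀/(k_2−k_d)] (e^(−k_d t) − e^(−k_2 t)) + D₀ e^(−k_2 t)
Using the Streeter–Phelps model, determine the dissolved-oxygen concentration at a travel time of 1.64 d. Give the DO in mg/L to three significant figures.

k_d L₀/(k_2−k_d) = 0.347×17.8/(1.16−0.347) = 6.177/0.8130 = 7.597 mg/L.
e^(−k_d t) = e^(−0.347×1.640) = 0.5660; e^(−k_2 t) = e^(−1.16×1.640) = 0.1492.
D = 7.597 × (0.5660 − 0.1492) + 1.09 × 0.1492 = 3.167 + 0.1626 = 3.329 mg/L.
DO = C_s − D = 8.79 − 3.329 = 5.461 mg/L.

DO ≈ 5.46 mg/L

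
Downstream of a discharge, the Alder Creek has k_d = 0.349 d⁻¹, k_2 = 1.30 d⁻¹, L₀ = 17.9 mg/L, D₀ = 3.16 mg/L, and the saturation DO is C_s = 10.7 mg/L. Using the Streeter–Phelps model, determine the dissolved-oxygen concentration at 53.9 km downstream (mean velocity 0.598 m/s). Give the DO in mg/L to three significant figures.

DO ≈ 7.01 mg/L

Travel time t = x/v = 53.9 km / (0.598 m/s) = 53900 m / 0.598 m/s = 90130 s = 1.043 d.
k_d L₀/(k_2−k_d) = 0.349×17.9/(1.30−0.349) = 6.247/0.9510 = 6.569 mg/L.
e^(−k_d t) = e^(−0.349×1.043) = 0.6948; e^(−k_2 t) = e^(−1.30×1.043) = 0.2576.
D = 6.569 × (0.6948 − 0.2576) + 3.16 × 0.2576 = 2.872 + 0.8142 = 3.686 mg/L.
DO = C_s − D = 10.7 − 3.686 = 7.014 mg/L.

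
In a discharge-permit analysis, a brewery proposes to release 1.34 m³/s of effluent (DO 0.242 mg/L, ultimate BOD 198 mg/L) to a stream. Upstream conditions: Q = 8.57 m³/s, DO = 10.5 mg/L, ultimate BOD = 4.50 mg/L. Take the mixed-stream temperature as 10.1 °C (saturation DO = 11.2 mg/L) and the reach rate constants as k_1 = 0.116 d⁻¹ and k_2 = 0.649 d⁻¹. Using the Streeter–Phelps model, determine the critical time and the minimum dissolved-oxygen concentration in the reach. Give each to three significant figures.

t_c ≈ 2.53 d; minimum DO ≈ 7.11 mg/L

Mixed DO = (8.57×10.5 + 1.34×0.242)/(8.57+1.34) = 90.31/9.910 = 9.113 mg/L.
Mixed L₀ = (8.57×4.50 + 1.34×198)/(9.910) = 303.9/9.910 = 30.66 mg/L.
Initial deficit D₀ = C_s − DO₀ = 11.2 − 9.113 = 2.087 mg/L.
t_c = (1/0.5330) ln[(0.649/0.116)(1 − 2.087×0.5330/(0.116×30.66))] = 1.876 × ln(3.845) = 2.527 d.
D_c = (0.116/0.649) × 30.66 × e^(−0.116×2.527) = 0.1787 × 30.66 × 0.7459 = 4.088 mg/L.
Minimum DO = 11.2 − 4.088 = 7.112 mg/L.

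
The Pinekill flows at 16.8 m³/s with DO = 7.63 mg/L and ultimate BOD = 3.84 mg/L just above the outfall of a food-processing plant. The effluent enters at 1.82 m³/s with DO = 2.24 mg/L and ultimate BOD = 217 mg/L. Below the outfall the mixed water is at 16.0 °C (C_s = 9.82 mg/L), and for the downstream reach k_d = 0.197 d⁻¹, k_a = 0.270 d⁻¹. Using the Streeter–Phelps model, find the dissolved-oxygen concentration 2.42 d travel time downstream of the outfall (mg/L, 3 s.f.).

Mixed DO = (16.8×7.63 + 1.82×2.24)/(16.8+1.82) = 132.3/18.62 = 7.103 mg/L.
Mixed L₀ = (16.8×3.84 + 1.82×217)/(18.62) = 459.5/18.62 = 24.68 mg/L.
Initial deficit D₀ = C_s − DO₀ = 9.82 − 7.103 = 2.717 mg/L.
D(2.42) = [0.197×24.68/(0.270−0.197)](e^(−0.197×2.42) − e^(−0.270×2.42)) + 2.717 e^(−0.270×2.42)
= 66.59 × (0.6208 − 0.5203) + 2.717 × 0.5203 = 8.108 mg/L.
DO = 9.82 − 8.108 = 1.712 mg/L.

DO ≈ 1.71 mg/L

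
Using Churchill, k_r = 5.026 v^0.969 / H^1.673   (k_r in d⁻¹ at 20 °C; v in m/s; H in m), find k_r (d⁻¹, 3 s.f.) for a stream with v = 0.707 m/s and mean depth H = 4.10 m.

k_r ≈ 0.339 d⁻¹

k_r = 5.026 × 0.707^0.969 / 4.10^1.673 = 5.026 × 0.7146 / 10.60 = 0.3389 d⁻¹.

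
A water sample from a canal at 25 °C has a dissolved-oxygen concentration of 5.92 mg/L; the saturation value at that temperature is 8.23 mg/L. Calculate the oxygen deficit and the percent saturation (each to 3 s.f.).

D ≈ 2.31 mg/L; 71.9 % saturation

D = C_s − C = 8.23 − 5.92 = 2.31 mg/L.
% saturation = 5.92/8.23 × 100 = 71.9 %.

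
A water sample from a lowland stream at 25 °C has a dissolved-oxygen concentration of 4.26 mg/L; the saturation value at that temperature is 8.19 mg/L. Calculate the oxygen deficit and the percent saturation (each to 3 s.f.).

D = C_s − C = 8.19 − 4.26 = 3.93 mg/L.
% saturation = 4.26/8.19 × 100 = 52.0 %.

D ≈ 3.93 mg/L; 52.0 % saturation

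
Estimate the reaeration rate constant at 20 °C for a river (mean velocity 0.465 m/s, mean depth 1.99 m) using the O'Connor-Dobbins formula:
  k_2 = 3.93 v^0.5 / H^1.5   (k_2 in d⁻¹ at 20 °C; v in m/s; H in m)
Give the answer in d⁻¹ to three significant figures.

k_2 = 3.93 × 0.465^0.5 / 1.99^1.5 = 3.93 × 0.6819 / 2.807 = 0.9546 d⁻¹.

k_2 ≈ 0.955 d⁻¹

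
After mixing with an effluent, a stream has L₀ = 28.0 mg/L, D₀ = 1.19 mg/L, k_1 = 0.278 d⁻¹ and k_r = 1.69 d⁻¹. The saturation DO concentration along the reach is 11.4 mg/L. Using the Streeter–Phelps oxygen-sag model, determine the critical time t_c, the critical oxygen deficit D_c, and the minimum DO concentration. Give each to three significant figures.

t_c ≈ 1.11 d; D_c ≈ 3.39 mg/L; min DO ≈ 8.01 mg/L

With k_r/k_1 = 6.079 and 1 − D₀(k_r−k_1)/(k_1 L₀) = 0.7841,
t_c = ln(6.079 × 0.7841) / (1.69 − 0.278) = ln(4.767) / 1.412 = 1.562/1.412 = 1.106 d.
L(t_c) = L₀ e^(−k_1 t_c) = 28.0 × 0.7353 = 20.59 mg/L, and at the critical point k_r D_c = k_1 L, so D_c = (0.278/1.69) × 20.59 = 3.387 mg/L.
Minimum DO = C_s − D_c = 11.4 − 3.387 = 8.013 mg/L.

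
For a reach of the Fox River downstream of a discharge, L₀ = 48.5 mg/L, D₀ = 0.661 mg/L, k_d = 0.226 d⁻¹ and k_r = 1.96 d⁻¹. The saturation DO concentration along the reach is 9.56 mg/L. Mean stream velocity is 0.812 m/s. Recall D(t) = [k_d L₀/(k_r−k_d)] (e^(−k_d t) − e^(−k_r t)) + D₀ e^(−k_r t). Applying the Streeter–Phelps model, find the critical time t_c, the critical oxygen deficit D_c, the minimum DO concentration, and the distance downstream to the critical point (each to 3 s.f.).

t_c ≈ 1.18 d; D_c ≈ 4.28 mg/L; min DO ≈ 5.28 mg/L; x_c ≈ 82.9 km

At the critical point dD/dt = 0, so k_d L₀ e^(−k_d t) = k_r D. Substituting D(t) from the Streeter–Phelps equation and solving for t gives
t_c = ln[(k_r/k_d)(1 − D₀(k_r−k_d)/(k_d L₀))] / (k_r−k_d).
Here k_r−k_d = 1.734 d⁻¹ and 1 − D₀(k_r−k_d)/(k_d L₀) = 1 − 0.661×1.734/(0.226×48.5) = 0.8954, so
t_c = ln(8.673 × 0.8954) / 1.734 = 2.050 / 1.734 = 1.182 d.
L(t_c) = L₀ e^(−k_d t_c) = 48.5 × 0.7656 = 37.13 mg/L, and at the critical point k_r D_c = k_d L, so D_c = (0.226/1.96) × 37.13 = 4.281 mg/L.
Minimum DO = C_s − D_c = 9.56 − 4.281 = 5.279 mg/L.
x_c = v t_c = 0.812 m/s × 1.182 d × 86400 s/d = 82930 m ≈ 82.9 km.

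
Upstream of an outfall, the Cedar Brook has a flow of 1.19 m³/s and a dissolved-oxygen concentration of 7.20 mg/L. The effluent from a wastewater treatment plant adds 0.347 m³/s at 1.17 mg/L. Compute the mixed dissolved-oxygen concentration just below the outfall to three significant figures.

5.84 mg/L

Flow-weighted mixing: C = (Q_r C_r + Q_w C_w)/(Q_r + Q_w)
= (1.19×7.20 + 0.347×1.17)/(1.19 + 0.347) = 8.974/1.537 = 5.839 mg/L.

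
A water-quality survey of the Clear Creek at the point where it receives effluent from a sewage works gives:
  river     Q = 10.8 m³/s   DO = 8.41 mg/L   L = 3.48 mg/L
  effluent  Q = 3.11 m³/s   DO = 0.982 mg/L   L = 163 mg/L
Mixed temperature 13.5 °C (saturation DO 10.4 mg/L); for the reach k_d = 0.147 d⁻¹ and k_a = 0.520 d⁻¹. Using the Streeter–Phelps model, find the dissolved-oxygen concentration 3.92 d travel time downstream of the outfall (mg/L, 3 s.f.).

Mixed DO = (10.8×8.41 + 3.11×0.982)/(10.8+3.11) = 93.88/13.91 = 6.749 mg/L.
Mixed L₀ = (10.8×3.48 + 3.11×163)/(13.91) = 544.5/13.91 = 39.15 mg/L.
Initial deficit D₀ = C_s − DO₀ = 10.4 − 6.749 = 3.651 mg/L.
D(3.92) = [0.147×39.15/(0.520−0.147)](e^(−0.147×3.92) − e^(−0.520×3.92)) + 3.651 e^(−0.520×3.92)
= 15.43 × (0.5620 − 0.1302) + 3.651 × 0.1302 = 7.137 mg/L.
DO = 10.4 − 7.137 = 3.263 mg/L.

DO ≈ 3.26 mg/L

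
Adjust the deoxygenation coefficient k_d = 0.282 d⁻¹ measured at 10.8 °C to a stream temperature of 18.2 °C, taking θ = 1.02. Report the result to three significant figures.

k_d ≈ 0.327 d⁻¹

k_d(T₂) = k_d(T₁) · θ^(T₂−T₁) = 0.282 × 1.02^(18.2−10.8)
= 0.282 × 1.02^7.40 = 0.282 × 1.158 = 0.3265 d⁻¹.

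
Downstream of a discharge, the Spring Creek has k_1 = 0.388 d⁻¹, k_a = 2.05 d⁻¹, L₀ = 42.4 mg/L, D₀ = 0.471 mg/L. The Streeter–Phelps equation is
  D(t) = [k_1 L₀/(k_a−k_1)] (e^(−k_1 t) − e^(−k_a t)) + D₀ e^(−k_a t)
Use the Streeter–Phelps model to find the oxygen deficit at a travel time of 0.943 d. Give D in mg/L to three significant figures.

D ≈ 5.50 mg/L

k_1 L₀/(k_a−k_1) = 0.388×42.4/(2.05−0.388) = 16.45/1.662 = 9.898 mg/L.
e^(−k_1 t) = e^(−0.388×0.9430) = 0.6936; e^(−k_a t) = e^(−2.05×0.9430) = 0.1447.
D = 9.898 × (0.6936 − 0.1447) + 0.471 × 0.1447 = 5.433 + 0.06815 = 5.501 mg/L.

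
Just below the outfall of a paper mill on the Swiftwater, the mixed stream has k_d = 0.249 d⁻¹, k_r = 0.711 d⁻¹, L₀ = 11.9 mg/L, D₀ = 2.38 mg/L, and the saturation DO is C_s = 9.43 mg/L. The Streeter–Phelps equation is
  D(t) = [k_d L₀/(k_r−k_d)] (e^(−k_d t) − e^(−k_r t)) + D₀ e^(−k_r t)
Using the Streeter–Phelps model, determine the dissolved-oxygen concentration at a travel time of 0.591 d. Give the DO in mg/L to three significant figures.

k_d L₀/(k_r−k_d) = 0.249×11.9/(0.711−0.249) = 2.963/0.4620 = 6.414 mg/L.
e^(−k_d t) = e^(−0.249×0.5910) = 0.8632; e^(−k_r t) = e^(−0.711×0.5910) = 0.6569.
D = 6.414 × (0.8632 − 0.6569) + 2.38 × 0.6569 = 1.323 + 1.563 = 2.886 mg/L.
DO = C_s − D = 9.43 − 2.886 = 6.544 mg/L.

DO ≈ 6.54 mg/L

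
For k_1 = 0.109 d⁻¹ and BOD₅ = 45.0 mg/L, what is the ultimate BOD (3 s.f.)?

BOD₅ = L₀(1 − e^(−5k_1)) ⇒ L₀ = BOD₅ / (1 − e^(−5×0.109))
= 45.0 / (1 − 0.5798) = 45.0 / 0.4202 = 107.1 mg/L.

L₀ ≈ 107 mg/L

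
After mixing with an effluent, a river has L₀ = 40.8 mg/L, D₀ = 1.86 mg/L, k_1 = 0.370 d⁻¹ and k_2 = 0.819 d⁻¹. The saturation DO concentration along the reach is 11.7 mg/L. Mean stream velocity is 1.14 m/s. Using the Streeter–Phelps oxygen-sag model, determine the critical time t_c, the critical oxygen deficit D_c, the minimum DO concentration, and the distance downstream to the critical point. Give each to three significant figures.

With k_2/k_1 = 2.214 and 1 − D₀(k_2−k_1)/(k_1 L₀) = 0.9447,
t_c = ln(2.214 × 0.9447) / (0.819 − 0.370) = ln(2.091) / 0.4490 = 0.7377/0.4490 = 1.643 d.
L(t_c) = L₀ e^(−k_1 t_c) = 40.8 × 0.5445 = 22.22 mg/L, and at the critical point k_2 D_c = k_1 L, so D_c = (0.370/0.819) × 22.22 = 10.04 mg/L.
Minimum DO = C_s − D_c = 11.7 − 10.04 = 1.664 mg/L.
x_c = v t_c = 1.14 m/s × 1.643 d × 86400 s/d = 161800 m ≈ 162 km.

t_c ≈ 1.64 d; D_c ≈ 10.0 mg/L; min DO ≈ 1.66 mg/L; x_c ≈ 162 km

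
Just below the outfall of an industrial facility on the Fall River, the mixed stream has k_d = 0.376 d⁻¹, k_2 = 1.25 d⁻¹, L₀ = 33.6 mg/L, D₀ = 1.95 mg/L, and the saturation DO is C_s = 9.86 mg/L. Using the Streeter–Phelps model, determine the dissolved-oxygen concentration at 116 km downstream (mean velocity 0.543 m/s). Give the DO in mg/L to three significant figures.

DO ≈ 4.72 mg/L

Travel time t = x/v = 116 km / (0.543 m/s) = 116000 m / 0.543 m/s = 213600 s = 2.473 d.
k_d L₀/(k_2−k_d) = 0.376×33.6/(1.25−0.376) = 12.63/0.8740 = 14.45 mg/L.
e^(−k_d t) = e^(−0.376×2.473) = 0.3947; e^(−k_2 t) = e^(−1.25×2.473) = 0.04547.
D = 14.45 × (0.3947 − 0.04547) + 1.95 × 0.04547 = 5.048 + 0.08867 = 5.136 mg/L.
DO = C_s − D = 9.86 − 5.136 = 4.724 mg/L.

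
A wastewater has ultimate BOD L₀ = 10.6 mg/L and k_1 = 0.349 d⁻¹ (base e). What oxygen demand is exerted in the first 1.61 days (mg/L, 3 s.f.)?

y_t = L₀(1 − e^(−k_1 t)) = 10.6 × (1 − e^(−0.349×1.61))
= 10.6 × (1 − 0.5701) = 10.6 × 0.4299 = 4.557 mg/L.

y ≈ 4.56 mg/L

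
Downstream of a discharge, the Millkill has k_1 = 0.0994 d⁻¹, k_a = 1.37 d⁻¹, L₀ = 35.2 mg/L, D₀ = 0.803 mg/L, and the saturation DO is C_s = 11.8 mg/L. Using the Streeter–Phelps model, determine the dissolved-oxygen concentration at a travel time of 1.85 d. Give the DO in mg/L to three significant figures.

DO ≈ 9.66 mg/L

k_1 L₀/(k_a−k_1) = 0.0994×35.2/(1.37−0.0994) = 3.499/1.271 = 2.754 mg/L.
e^(−k_1 t) = e^(−0.0994×1.850) = 0.8320; e^(−k_a t) = e^(−1.37×1.850) = 0.07930.
D = 2.754 × (0.8320 − 0.07930) + 0.803 × 0.07930 = 2.073 + 0.06368 = 2.136 mg/L.
DO = C_s − D = 11.8 − 2.136 = 9.664 mg/L.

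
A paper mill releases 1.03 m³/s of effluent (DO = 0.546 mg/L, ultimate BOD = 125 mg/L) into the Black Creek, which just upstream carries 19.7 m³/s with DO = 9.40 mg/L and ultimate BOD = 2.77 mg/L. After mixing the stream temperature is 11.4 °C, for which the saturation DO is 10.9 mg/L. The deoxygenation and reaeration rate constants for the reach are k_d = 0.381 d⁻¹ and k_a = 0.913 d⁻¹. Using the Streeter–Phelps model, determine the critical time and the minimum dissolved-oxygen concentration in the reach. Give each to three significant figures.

Mixed DO = (19.7×9.40 + 1.03×0.546)/(19.7+1.03) = 185.7/20.73 = 8.960 mg/L.
Mixed L₀ = (19.7×2.77 + 1.03×125)/(20.73) = 183.3/20.73 = 8.843 mg/L.
Initial deficit D₀ = C_s − DO₀ = 10.9 − 8.960 = 1.940 mg/L.
t_c = (1/0.5320) ln[(0.913/0.381)(1 − 1.940×0.5320/(0.381×8.843))] = 1.880 × ln(1.662) = 0.9553 d.
D_c = (0.381/0.913) × 8.843 × e^(−0.381×0.9553) = 0.4173 × 8.843 × 0.6949 = 2.564 mg/L.
Minimum DO = 10.9 − 2.564 = 8.336 mg/L.

t_c ≈ 0.955 d; minimum DO ≈ 8.34 mg/L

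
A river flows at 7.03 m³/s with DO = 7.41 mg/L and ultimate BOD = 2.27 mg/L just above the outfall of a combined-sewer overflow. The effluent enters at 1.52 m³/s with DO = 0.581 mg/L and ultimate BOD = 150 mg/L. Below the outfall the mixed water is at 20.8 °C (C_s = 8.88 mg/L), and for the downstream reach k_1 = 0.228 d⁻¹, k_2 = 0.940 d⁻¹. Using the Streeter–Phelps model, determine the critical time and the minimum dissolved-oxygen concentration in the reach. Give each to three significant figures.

Mixed DO = (7.03×7.41 + 1.52×0.581)/(7.03+1.52) = 52.98/8.550 = 6.196 mg/L.
Mixed L₀ = (7.03×2.27 + 1.52×150)/(8.550) = 244.0/8.550 = 28.53 mg/L.
Initial deficit D₀ = C_s − DO₀ = 8.88 − 6.196 = 2.684 mg/L.
t_c = (1/0.7120) ln[(0.940/0.228)(1 − 2.684×0.7120/(0.228×28.53))] = 1.404 × ln(2.912) = 1.501 d.
D_c = (0.228/0.940) × 28.53 × e^(−0.228×1.501) = 0.2426 × 28.53 × 0.7102 = 4.915 mg/L.
Minimum DO = 8.88 − 4.915 = 3.965 mg/L.

t_c ≈ 1.50 d; minimum DO ≈ 3.96 mg/L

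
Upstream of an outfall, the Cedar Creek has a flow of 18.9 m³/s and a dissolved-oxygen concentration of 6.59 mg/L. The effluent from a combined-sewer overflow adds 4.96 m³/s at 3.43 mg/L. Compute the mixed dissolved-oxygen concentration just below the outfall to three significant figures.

Flow-weighted mixing: C = (Q_r C_r + Q_w C_w)/(Q_r + Q_w)
= (18.9×6.59 + 4.96×3.43)/(18.9 + 4.96) = 141.6/23.86 = 5.933 mg/L.

5.93 mg/L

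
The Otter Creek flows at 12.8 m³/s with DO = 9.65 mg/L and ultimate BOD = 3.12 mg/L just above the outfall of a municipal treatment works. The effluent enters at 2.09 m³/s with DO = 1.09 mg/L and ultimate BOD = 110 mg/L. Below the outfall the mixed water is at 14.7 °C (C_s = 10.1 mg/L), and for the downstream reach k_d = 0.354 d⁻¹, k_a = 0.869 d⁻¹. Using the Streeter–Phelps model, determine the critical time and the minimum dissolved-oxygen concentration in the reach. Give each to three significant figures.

t_c ≈ 1.47 d; minimum DO ≈ 5.71 mg/L

Mixed DO = (12.8×9.65 + 2.09×1.09)/(12.8+2.09) = 125.8/14.89 = 8.448 mg/L.
Mixed L₀ = (12.8×3.12 + 2.09×110)/(14.89) = 269.8/14.89 = 18.12 mg/L.
Initial deficit D₀ = C_s − DO₀ = 10.1 − 8.448 = 1.652 mg/L.
t_c = (1/0.5150) ln[(0.869/0.354)(1 − 1.652×0.5150/(0.354×18.12))] = 1.942 × ln(2.129) = 1.468 d.
D_c = (0.354/0.869) × 18.12 × e^(−0.354×1.468) = 0.4074 × 18.12 × 0.5948 = 4.391 mg/L.
Minimum DO = 10.1 − 4.391 = 5.709 mg/L.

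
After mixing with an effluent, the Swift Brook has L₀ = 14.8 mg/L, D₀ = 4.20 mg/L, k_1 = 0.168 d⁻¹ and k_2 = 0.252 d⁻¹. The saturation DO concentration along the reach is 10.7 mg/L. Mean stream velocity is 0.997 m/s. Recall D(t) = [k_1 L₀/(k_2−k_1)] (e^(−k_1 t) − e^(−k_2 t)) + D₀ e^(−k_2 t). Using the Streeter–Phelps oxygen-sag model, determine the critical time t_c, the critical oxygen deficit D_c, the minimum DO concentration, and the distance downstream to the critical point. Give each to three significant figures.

t_c ≈ 3.01 d; D_c ≈ 5.96 mg/L; min DO ≈ 4.74 mg/L; x_c ≈ 259 km

With k_2/k_1 = 1.500 and 1 − D₀(k_2−k_1)/(k_1 L₀) = 0.8581,
t_c = ln(1.500 × 0.8581) / (0.252 − 0.168) = ln(1.287) / 0.08400 = 0.2524/0.08400 = 3.005 d.
D_c = (k_1/k_2) L₀ e^(−k_1 t_c) = (0.168/0.252) × 14.8 × e^(−0.168×3.005) = 0.6667 × 14.8 × 0.6036 = 5.955 mg/L.
Minimum DO = C_s − D_c = 10.7 − 5.955 = 4.745 mg/L.
x_c = v t_c = 0.997 m/s × 3.005 d × 86400 s/d = 258900 m ≈ 259 km.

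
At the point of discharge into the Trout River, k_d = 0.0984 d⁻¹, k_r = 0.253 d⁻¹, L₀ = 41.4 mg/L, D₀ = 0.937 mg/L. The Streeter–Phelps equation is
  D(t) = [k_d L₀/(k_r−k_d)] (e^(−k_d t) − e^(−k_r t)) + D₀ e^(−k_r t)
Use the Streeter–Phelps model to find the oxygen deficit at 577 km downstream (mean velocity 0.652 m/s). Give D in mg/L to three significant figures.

Travel time t = x/v = 577 km / (0.652 m/s) = 577000 m / 0.652 m/s = 885000 s = 10.24 d.
k_d L₀/(k_r−k_d) = 0.0984×41.4/(0.253−0.0984) = 4.074/0.1546 = 26.35 mg/L.
e^(−k_d t) = e^(−0.0984×10.24) = 0.3650; e^(−k_r t) = e^(−0.253×10.24) = 0.07491.
D = 26.35 × (0.3650 − 0.07491) + 0.937 × 0.07491 = 7.644 + 0.07020 = 7.714 mg/L.

D ≈ 7.71 mg/L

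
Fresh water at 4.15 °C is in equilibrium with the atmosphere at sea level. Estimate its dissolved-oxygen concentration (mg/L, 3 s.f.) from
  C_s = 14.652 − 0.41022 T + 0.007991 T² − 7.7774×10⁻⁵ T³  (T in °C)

C_s = 14.652 − 0.41022×4.15 + 0.007991×4.15² − 7.7774×10⁻⁵×4.15³ = 13.08 mg/L.

C_s ≈ 13.1 mg/L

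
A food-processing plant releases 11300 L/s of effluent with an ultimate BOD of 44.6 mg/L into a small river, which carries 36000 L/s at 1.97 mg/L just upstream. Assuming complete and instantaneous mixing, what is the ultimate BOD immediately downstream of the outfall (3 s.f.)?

Flow-weighted mixing: C = (Q_r C_r + Q_w C_w)/(Q_r + Q_w)
= (36000×1.97 + 11300×44.6)/(36000 + 11300) = 574900/47300 = 12.15 mg/L.

12.2 mg/L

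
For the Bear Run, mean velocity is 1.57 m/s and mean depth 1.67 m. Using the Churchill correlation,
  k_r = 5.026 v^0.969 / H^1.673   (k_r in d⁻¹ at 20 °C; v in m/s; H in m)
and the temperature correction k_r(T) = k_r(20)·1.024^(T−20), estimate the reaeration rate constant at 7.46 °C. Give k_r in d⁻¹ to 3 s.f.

k_r(20) = 5.026 × 1.57^0.969 / 1.67^1.673 = 5.026 × 1.548 / 2.358 = 3.299 d⁻¹.
k_r(7.46) = 3.299 × 1.024^(7.46−20) = 3.299 × 0.7427 = 2.451 d⁻¹.

k_r ≈ 2.45 d⁻¹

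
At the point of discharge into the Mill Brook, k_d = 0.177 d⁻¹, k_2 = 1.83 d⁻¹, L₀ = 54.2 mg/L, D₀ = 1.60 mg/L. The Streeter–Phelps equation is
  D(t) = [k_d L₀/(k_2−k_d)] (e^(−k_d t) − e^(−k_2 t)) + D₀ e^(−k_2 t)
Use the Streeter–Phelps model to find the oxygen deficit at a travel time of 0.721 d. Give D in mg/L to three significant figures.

D ≈ 3.98 mg/L

k_d L₀/(k_2−k_d) = 0.177×54.2/(1.83−0.177) = 9.593/1.653 = 5.804 mg/L.
e^(−k_d t) = e^(−0.177×0.7210) = 0.8802; e^(−k_2 t) = e^(−1.83×0.7210) = 0.2673.
D = 5.804 × (0.8802 − 0.2673) + 1.60 × 0.2673 = 3.557 + 0.4277 = 3.985 mg/L.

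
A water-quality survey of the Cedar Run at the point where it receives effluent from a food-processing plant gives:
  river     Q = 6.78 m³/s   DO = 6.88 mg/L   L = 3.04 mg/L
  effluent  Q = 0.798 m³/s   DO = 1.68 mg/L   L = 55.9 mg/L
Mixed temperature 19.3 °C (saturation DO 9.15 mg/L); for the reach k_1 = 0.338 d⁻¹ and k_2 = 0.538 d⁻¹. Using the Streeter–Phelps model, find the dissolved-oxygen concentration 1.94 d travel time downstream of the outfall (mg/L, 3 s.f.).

Mixed DO = (6.78×6.88 + 0.798×1.68)/(6.78+0.798) = 47.99/7.578 = 6.332 mg/L.
Mixed L₀ = (6.78×3.04 + 0.798×55.9)/(7.578) = 65.22/7.578 = 8.606 mg/L.
Initial deficit D₀ = C_s − DO₀ = 9.15 − 6.332 = 2.818 mg/L.
D(1.94) = [0.338×8.606/(0.538−0.338)](e^(−0.338×1.94) − e^(−0.538×1.94)) + 2.818 e^(−0.538×1.94)
= 14.54 × (0.5191 − 0.3521) + 2.818 × 0.3521 = 3.420 mg/L.
DO = 9.15 − 3.420 = 5.730 mg/L.

DO ≈ 5.73 mg/L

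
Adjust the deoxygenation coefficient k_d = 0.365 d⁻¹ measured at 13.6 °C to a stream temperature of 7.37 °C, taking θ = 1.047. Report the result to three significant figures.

k_d ≈ 0.274 d⁻¹

k_d(T₂) = k_d(T₁) · θ^(T₂−T₁) = 0.365 × 1.047^(7.37−13.6)
= 0.365 × 1.047^-6.23 = 0.365 × 0.7512 = 0.2742 d⁻¹.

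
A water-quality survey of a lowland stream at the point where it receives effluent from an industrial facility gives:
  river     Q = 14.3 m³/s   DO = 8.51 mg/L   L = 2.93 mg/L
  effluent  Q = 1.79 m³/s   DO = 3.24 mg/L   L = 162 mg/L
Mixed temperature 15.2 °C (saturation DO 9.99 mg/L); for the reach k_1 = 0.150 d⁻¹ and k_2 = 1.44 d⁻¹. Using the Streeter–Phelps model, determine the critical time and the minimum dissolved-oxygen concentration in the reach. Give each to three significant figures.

Mixed DO = (14.3×8.51 + 1.79×3.24)/(14.3+1.79) = 127.5/16.09 = 7.924 mg/L.
Mixed L₀ = (14.3×2.93 + 1.79×162)/(16.09) = 331.9/16.09 = 20.63 mg/L.
Initial deficit D₀ = C_s − DO₀ = 9.99 − 7.924 = 2.066 mg/L.
t_c = (1/1.290) ln[(1.44/0.150)(1 − 2.066×1.290/(0.150×20.63))] = 0.7752 × ln(1.329) = 0.2207 d.
D_c = (0.150/1.44) × 20.63 × e^(−0.150×0.2207) = 0.1042 × 20.63 × 0.9674 = 2.079 mg/L.
Minimum DO = 9.99 − 2.079 = 7.911 mg/L.

t_c ≈ 0.221 d; minimum DO ≈ 7.91 mg/L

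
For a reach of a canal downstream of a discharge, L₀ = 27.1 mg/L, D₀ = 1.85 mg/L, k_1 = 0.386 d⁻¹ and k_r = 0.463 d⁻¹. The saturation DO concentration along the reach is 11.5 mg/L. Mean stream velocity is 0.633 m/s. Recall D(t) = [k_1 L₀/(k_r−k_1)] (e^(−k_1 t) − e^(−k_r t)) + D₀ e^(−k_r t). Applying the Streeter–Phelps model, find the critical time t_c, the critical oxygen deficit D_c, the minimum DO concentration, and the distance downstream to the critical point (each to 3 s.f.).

t_c ≈ 2.18 d; D_c ≈ 9.72 mg/L; min DO ≈ 1.78 mg/L; x_c ≈ 119 km

With k_r/k_1 = 1.199 and 1 − D₀(k_r−k_1)/(k_1 L₀) = 0.9864,
t_c = ln(1.199 × 0.9864) / (0.463 − 0.386) = ln(1.183) / 0.07700 = 0.1682/0.07700 = 2.184 d.
L(t_c) = L₀ e^(−k_1 t_c) = 27.1 × 0.4304 = 11.66 mg/L, and at the critical point k_r D_c = k_1 L, so D_c = (0.386/0.463) × 11.66 = 9.724 mg/L.
Minimum DO = C_s − D_c = 11.5 − 9.724 = 1.776 mg/L.
x_c = v t_c = 0.633 m/s × 2.184 d × 86400 s/d = 119500 m ≈ 119 km.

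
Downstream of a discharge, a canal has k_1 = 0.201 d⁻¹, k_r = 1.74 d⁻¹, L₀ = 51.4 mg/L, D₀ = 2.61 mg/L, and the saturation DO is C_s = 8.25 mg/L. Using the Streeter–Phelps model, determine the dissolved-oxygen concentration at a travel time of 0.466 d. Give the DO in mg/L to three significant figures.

k_1 L₀/(k_r−k_1) = 0.201×51.4/(1.74−0.201) = 10.33/1.539 = 6.713 mg/L.
e^(−k_1 t) = e^(−0.201×0.4660) = 0.9106; e^(−k_r t) = e^(−1.74×0.4660) = 0.4445.
D = 6.713 × (0.9106 − 0.4445) + 2.61 × 0.4445 = 3.129 + 1.160 = 4.289 mg/L.
DO = C_s − D = 8.25 − 4.289 = 3.961 mg/L.

DO ≈ 3.96 mg/L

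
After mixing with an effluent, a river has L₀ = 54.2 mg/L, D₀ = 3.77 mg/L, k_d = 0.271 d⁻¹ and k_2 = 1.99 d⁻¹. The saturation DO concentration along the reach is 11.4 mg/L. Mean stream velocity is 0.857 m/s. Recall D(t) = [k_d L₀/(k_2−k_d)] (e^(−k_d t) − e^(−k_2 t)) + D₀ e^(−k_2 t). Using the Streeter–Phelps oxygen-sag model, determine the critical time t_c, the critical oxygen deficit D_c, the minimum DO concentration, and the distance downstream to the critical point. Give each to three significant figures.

t_c ≈ 0.821 d; D_c ≈ 5.91 mg/L; min DO ≈ 5.49 mg/L; x_c ≈ 60.8 km

t_c = [1/(k_2−k_d)] ln[(k_2/k_d)(1 − D₀(k_2−k_d)/(k_d L₀))]
= [1/(1.99−0.271)] ln[(1.99/0.271)(1 − 3.77×1.719/(0.271×54.2))]
= (1/1.719) ln[7.343 × 0.5588] = 0.5817 × ln(4.103) = 0.5817 × 1.412 = 0.8213 d.
L(t_c) = L₀ e^(−k_d t_c) = 54.2 × 0.8005 = 43.38 mg/L, and at the critical point k_2 D_c = k_d L, so D_c = (0.271/1.99) × 43.38 = 5.908 mg/L.
Minimum DO = C_s − D_c = 11.4 − 5.908 = 5.492 mg/L.
x_c = v t_c = 0.857 m/s × 0.8213 d × 86400 s/d = 60810 m ≈ 60.8 km.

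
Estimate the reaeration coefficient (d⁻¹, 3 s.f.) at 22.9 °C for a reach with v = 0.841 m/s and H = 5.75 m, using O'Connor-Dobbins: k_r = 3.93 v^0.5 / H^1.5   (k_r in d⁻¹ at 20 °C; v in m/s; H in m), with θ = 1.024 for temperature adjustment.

k_r ≈ 0.280 d⁻¹

k_r(20) = 3.93 × 0.841^0.5 / 5.75^1.5 = 3.93 × 0.9171 / 13.79 = 0.2614 d⁻¹.
k_r(22.9) = 0.2614 × 1.024^(22.9−20) = 0.2614 × 1.071 = 0.2800 d⁻¹.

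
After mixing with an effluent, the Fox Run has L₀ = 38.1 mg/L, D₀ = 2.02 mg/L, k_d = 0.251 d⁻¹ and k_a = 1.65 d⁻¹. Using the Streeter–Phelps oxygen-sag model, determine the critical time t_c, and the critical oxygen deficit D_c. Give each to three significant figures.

At the critical point dD/dt = 0, so k_d L₀ e^(−k_d t) = k_a D. Substituting D(t) from the Streeter–Phelps equation and solving for t gives
t_c = ln[(k_a/k_d)(1 − D₀(k_a−k_d)/(k_d L₀))] / (k_a−k_d).
Here k_a−k_d = 1.399 d⁻¹ and 1 − D₀(k_a−k_d)/(k_d L₀) = 1 − 2.02×1.399/(0.251×38.1) = 0.7045, so
t_c = ln(6.574 × 0.7045) / 1.399 = 1.533 / 1.399 = 1.096 d.
D_c = (k_d/k_a) L₀ e^(−k_d t_c) = (0.251/1.65) × 38.1 × e^(−0.251×1.096) = 0.1521 × 38.1 × 0.7596 = 4.402 mg/L.

t_c ≈ 1.10 d; D_c ≈ 4.40 mg/L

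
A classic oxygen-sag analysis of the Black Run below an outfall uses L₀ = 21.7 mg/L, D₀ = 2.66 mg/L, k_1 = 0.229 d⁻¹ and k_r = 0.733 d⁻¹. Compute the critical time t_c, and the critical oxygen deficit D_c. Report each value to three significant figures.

At the critical point dD/dt = 0, so k_1 L₀ e^(−k_1 t) = k_r D. Substituting D(t) from the Streeter–Phelps equation and solving for t gives
t_c = ln[(k_r/k_1)(1 − D₀(k_r−k_1)/(k_1 L₀))] / (k_r−k_1).
Here k_r−k_1 = 0.5040 d⁻¹ and 1 − D₀(k_r−k_1)/(k_1 L₀) = 1 − 2.66×0.5040/(0.229×21.7) = 0.7302, so
t_c = ln(3.201 × 0.7302) / 0.5040 = 0.8490 / 0.5040 = 1.685 d.
D_c = (k_1/k_r) L₀ e^(−k_1 t_c) = (0.229/0.733) × 21.7 × e^(−0.229×1.685) = 0.3124 × 21.7 × 0.6799 = 4.610 mg/L.

t_c ≈ 1.68 d; D_c ≈ 4.61 mg/L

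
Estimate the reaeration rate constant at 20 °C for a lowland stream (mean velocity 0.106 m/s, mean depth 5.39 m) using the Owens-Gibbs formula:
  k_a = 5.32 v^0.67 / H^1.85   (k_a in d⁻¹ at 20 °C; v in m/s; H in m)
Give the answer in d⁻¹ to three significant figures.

k_a = 5.32 × 0.106^0.67 / 5.39^1.85 = 5.32 × 0.2223 / 22.57 = 0.05241 d⁻¹.

k_a ≈ 0.0524 d⁻¹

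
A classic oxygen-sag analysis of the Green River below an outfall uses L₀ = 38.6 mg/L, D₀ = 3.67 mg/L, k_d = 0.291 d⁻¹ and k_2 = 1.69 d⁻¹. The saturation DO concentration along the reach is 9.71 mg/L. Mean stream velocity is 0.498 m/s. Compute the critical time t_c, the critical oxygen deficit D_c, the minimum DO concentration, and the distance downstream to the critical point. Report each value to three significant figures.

t_c ≈ 0.821 d; D_c ≈ 5.23 mg/L; min DO ≈ 4.48 mg/L; x_c ≈ 35.3 km

t_c = [1/(k_2−k_d)] ln[(k_2/k_d)(1 − D₀(k_2−k_d)/(k_d L₀))]
= [1/(1.69−0.291)] ln[(1.69/0.291)(1 − 3.67×1.399/(0.291×38.6))]
= (1/1.399) ln[5.808 × 0.5429] = 0.7148 × ln(3.153) = 0.7148 × 1.148 = 0.8208 d.
L(t_c) = L₀ e^(−k_d t_c) = 38.6 × 0.7875 = 30.40 mg/L, and at the critical point k_2 D_c = k_d L, so D_c = (0.291/1.69) × 30.40 = 5.234 mg/L.
Minimum DO = C_s − D_c = 9.71 − 5.234 = 4.476 mg/L.
x_c = v t_c = 0.498 m/s × 0.8208 d × 86400 s/d = 35320 m ≈ 35.3 km.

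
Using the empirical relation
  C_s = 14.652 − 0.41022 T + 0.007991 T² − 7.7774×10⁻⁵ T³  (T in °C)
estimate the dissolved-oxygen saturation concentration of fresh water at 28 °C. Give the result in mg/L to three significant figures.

C_s ≈ 7.72 mg/L

C_s = 14.652 − 0.41022×28 + 0.007991×28² − 7.7774×10⁻⁵×28³ = 7.723 mg/L.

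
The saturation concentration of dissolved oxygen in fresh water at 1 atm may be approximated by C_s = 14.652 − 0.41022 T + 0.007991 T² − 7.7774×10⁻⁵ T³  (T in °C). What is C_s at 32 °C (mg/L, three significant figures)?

C_s = 14.652 − 0.41022×32 + 0.007991×32² − 7.7774×10⁻⁵×32³ = 7.159 mg/L.

C_s ≈ 7.16 mg/L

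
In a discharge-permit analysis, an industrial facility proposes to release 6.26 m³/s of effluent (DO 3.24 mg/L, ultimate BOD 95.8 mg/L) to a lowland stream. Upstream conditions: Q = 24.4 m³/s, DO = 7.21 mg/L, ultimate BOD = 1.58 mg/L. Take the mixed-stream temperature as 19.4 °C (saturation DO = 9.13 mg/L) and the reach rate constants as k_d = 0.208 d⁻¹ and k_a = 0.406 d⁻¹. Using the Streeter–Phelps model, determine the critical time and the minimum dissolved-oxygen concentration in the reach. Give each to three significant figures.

Mixed DO = (24.4×7.21 + 6.26×3.24)/(24.4+6.26) = 196.2/30.66 = 6.399 mg/L.
Mixed L₀ = (24.4×1.58 + 6.26×95.8)/(30.66) = 638.3/30.66 = 20.82 mg/L.
Initial deficit D₀ = C_s − DO₀ = 9.13 − 6.399 = 2.731 mg/L.
t_c = (1/0.1980) ln[(0.406/0.208)(1 − 2.731×0.1980/(0.208×20.82))] = 5.051 × ln(1.708) = 2.704 d.
D_c = (0.208/0.406) × 20.82 × e^(−0.208×2.704) = 0.5123 × 20.82 × 0.5698 = 6.077 mg/L.
Minimum DO = 9.13 − 6.077 = 3.053 mg/L.

t_c ≈ 2.70 d; minimum DO ≈ 3.05 mg/L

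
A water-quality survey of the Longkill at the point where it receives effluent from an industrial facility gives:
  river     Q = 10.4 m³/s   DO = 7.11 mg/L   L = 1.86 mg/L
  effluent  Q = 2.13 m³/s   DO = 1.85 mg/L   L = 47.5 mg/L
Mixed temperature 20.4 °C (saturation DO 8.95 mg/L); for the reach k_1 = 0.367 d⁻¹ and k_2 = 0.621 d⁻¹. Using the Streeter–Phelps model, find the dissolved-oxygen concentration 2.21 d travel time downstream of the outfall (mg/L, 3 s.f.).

Mixed DO = (10.4×7.11 + 2.13×1.85)/(10.4+2.13) = 77.88/12.53 = 6.216 mg/L.
Mixed L₀ = (10.4×1.86 + 2.13×47.5)/(12.53) = 120.5/12.53 = 9.618 mg/L.
Initial deficit D₀ = C_s − DO₀ = 8.95 − 6.216 = 2.734 mg/L.
D(2.21) = [0.367×9.618/(0.621−0.367)](e^(−0.367×2.21) − e^(−0.621×2.21)) + 2.734 e^(−0.621×2.21)
= 13.90 × (0.4444 − 0.2535) + 2.734 × 0.2535 = 3.346 mg/L.
DO = 8.95 − 3.346 = 5.604 mg/L.

DO ≈ 5.60 mg/L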